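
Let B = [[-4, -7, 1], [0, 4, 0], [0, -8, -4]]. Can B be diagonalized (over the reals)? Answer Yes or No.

Characteristic polynomial: p(s) = s^3 + 4s^2 - 16s - 64 = (s - 4)(s + 4)^2.
s = -4 has algebraic multiplicity 2; rank(B + 4I) = 2, so geometric multiplicity = 1.
Geometric multiplicity < algebraic multiplicity, so B is not diagonalizable.

No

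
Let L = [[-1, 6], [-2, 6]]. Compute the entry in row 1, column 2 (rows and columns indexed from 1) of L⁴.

390

Characteristic polynomial: r^2 - 5r + 6 = (r - 3)(r - 2), so the eigenvalues are 2, 3.
r=2: eigenvector (2, 1).
r=3: eigenvector (-3, -2).
P = [[2, -3], [1, -2]], D = diag(2, 3), P⁻¹ = [[2, -3], [1, -2]].
L⁴ = P·diag(16, 81)·P⁻¹ = [[-179, 390], [-130, 276]].
The requested entry is 390.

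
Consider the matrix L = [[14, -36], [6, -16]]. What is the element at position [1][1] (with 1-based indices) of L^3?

152

Characteristic polynomial: λ^2 + 2λ - 8 = (λ - 2)(λ + 4), so the eigenvalues are -4, 2.
λ=-4: eigenvector (-2, -1).
λ=2: eigenvector (3, 1).
P = [[-2, 3], [-1, 1]], D = diag(-4, 2), P⁻¹ = [[1, -3], [1, -2]].
L³ = P·diag(-64, 8)·P⁻¹ = [[152, -432], [72, -208]].
The requested entry is 152.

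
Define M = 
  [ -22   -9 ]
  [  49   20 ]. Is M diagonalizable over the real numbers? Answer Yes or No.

No

Characteristic polynomial: p(r) = r^2 + 2r + 1 = (r + 1)^2.
r = -1 has algebraic multiplicity 2; rank(M + 1I) = 1, so geometric multiplicity = 1.
Geometric multiplicity < algebraic multiplicity, so M is not diagonalizable.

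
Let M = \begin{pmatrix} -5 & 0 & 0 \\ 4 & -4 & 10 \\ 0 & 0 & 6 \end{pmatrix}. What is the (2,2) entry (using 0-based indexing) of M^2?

36

Characteristic polynomial: λ^3 + 3λ^2 - 34λ - 120 = (λ - 6)(λ + 4)(λ + 5), so the eigenvalues are -5, -4, 6.
λ=-5: eigenvector (1, -4, 0).
λ=6: eigenvector (0, 1, 1).
λ=-4: eigenvector (0, -1, 0).
P = [[1, 0, 0], [-4, 1, -1], [0, 1, 0]], D = diag(-5, 6, -4), P⁻¹ = [[1, 0, 0], [0, 0, 1], [-4, -1, 1]].
M² = P·diag(25, 36, 16)·P⁻¹ = [[25, 0, 0], [-36, 16, 20], [0, 0, 36]].
The requested entry is 36.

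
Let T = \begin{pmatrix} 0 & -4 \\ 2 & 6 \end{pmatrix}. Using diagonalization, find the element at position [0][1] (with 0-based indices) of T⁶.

-8064

Characteristic polynomial: μ^2 - 6μ + 8 = (μ - 4)(μ - 2), so the eigenvalues are 2, 4.
μ=2: eigenvector (2, -1).
μ=4: eigenvector (1, -1).
P = [[2, 1], [-1, -1]], D = diag(2, 4), P⁻¹ = [[1, 1], [-1, -2]].
T⁶ = P·diag(64, 4096)·P⁻¹ = [[-3968, -8064], [4032, 8128]].
The requested entry is -8064.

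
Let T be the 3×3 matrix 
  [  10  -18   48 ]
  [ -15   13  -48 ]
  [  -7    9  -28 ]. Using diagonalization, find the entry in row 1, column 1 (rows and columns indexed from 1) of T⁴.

Characteristic polynomial: λ^3 + 5λ^2 - 16λ - 80 = (λ - 4)(λ + 4)(λ + 5), so the eigenvalues are -5, -4, 4.
λ=-5: eigenvector (2, -1, -1).
λ=-4: eigenvector (-3, 3, 2).
λ=4: eigenvector (-2, 2, 1).
P = [[2, -3, -2], [-1, 3, 2], [-1, 2, 1]], D = diag(-5, -4, 4), P⁻¹ = [[1, 1, 0], [1, 0, 2], [-1, 1, -3]].
T⁴ = P·diag(625, 256, 256)·P⁻¹ = [[994, 738, 0], [-369, -113, 0], [-369, -369, 256]].
The requested entry is 994.

994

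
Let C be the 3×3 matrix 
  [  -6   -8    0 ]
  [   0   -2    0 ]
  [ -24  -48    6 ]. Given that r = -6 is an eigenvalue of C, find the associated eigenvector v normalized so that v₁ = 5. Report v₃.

10

C + 6I = [[0, -8, 0], [0, 4, 0], [-24, -48, 12]].
Solving (C + 6I)v = 0 gives the eigenspace spanned by (5, 0, 10).
With v₁ = 5, v = (5, 0, 10), so v₃ = 10.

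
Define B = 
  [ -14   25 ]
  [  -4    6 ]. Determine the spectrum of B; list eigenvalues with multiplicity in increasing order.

Characteristic polynomial: p(r) = r^2 + 8r + 16 = (r + 4)^2.
Roots (with multiplicity): -4, -4.

-4, -4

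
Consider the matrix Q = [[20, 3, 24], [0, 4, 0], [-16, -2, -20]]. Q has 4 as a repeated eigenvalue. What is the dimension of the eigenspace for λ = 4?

Q − 4I = [[16, 3, 24], [0, 0, 0], [-16, -2, -24]].
This matrix has rank 2, so its null space has dimension 3 − 2 = 1.

1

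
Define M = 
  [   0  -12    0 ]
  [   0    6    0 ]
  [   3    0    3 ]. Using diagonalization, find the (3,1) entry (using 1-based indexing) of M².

9

Characteristic polynomial: t^3 - 9t^2 + 18t = t(t - 6)(t - 3), so the eigenvalues are 0, 3, 6.
t=0: eigenvector (1, 0, -1).
t=3: eigenvector (0, 0, 1).
t=6: eigenvector (-2, 1, -2).
P = [[1, 0, -2], [0, 0, 1], [-1, 1, -2]], D = diag(0, 3, 6), P⁻¹ = [[1, 2, 0], [1, 4, 1], [0, 1, 0]].
M² = P·diag(0, 9, 36)·P⁻¹ = [[0, -72, 0], [0, 36, 0], [9, -36, 9]].
The requested entry is 9.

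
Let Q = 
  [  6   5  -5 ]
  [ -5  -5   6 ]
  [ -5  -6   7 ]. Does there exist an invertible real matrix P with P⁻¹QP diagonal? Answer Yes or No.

No

Characteristic polynomial: p(λ) = λ^3 - 8λ^2 + 13λ - 6 = (λ - 6)(λ - 1)^2.
λ = 1 has algebraic multiplicity 2; rank(Q − 1I) = 2, so geometric multiplicity = 1.
Geometric multiplicity < algebraic multiplicity, so Q is not diagonalizable.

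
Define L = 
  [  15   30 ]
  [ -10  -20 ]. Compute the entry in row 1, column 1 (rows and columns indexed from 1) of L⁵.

Characteristic polynomial: r^2 + 5r = r(r + 5), so the eigenvalues are -5, 0.
r=-5: eigenvector (-3, 2).
r=0: eigenvector (-2, 1).
P = [[-3, -2], [2, 1]], D = diag(-5, 0), P⁻¹ = [[1, 2], [-2, -3]].
L⁵ = P·diag(-3125, 0)·P⁻¹ = [[9375, 18750], [-6250, -12500]].
The requested entry is 9375.

9375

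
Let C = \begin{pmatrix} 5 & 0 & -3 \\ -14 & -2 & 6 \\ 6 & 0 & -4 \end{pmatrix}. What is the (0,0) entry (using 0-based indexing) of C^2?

Characteristic polynomial: t^3 + t^2 - 4t - 4 = (t - 2)(t + 1)(t + 2), so the eigenvalues are -2, -1, 2.
t=-2: eigenvector (0, 1, 0).
t=-1: eigenvector (1, -2, 2).
t=2: eigenvector (-1, 2, -1).
P = [[0, 1, -1], [1, -2, 2], [0, 2, -1]], D = diag(-2, -1, 2), P⁻¹ = [[2, 1, 0], [-1, 0, 1], [-2, 0, 1]].
C² = P·diag(4, 1, 4)·P⁻¹ = [[7, 0, -3], [-6, 4, 6], [6, 0, -2]].
The requested entry is 7.

7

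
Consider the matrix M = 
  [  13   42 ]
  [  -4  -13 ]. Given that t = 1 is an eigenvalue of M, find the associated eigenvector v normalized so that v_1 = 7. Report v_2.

-2

M − 1I = [[12, 42], [-4, -14]].
Solving (M − 1I)v = 0 gives the eigenspace spanned by (7, -2).
With v_1 = 7, v = (7, -2), so v_2 = -2.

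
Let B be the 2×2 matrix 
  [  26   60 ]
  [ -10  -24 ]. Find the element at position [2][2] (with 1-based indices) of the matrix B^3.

-624

Characteristic polynomial: λ^2 - 2λ - 24 = (λ - 6)(λ + 4), so the eigenvalues are -4, 6.
λ=-4: eigenvector (-2, 1).
λ=6: eigenvector (3, -1).
P = [[-2, 3], [1, -1]], D = diag(-4, 6), P⁻¹ = [[1, 3], [1, 2]].
B³ = P·diag(-64, 216)·P⁻¹ = [[776, 1680], [-280, -624]].
The requested entry is -624.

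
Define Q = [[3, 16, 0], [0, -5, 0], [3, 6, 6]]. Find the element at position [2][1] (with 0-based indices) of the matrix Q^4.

Characteristic polynomial: r^3 - 4r^2 - 27r + 90 = (r - 6)(r - 3)(r + 5), so the eigenvalues are -5, 3, 6.
r=3: eigenvector (1, 0, -1).
r=-5: eigenvector (-2, 1, 0).
r=6: eigenvector (0, 0, 1).
P = [[1, -2, 0], [0, 1, 0], [-1, 0, 1]], D = diag(3, -5, 6), P⁻¹ = [[1, 2, 0], [0, 1, 0], [1, 2, 1]].
Q⁴ = P·diag(81, 625, 1296)·P⁻¹ = [[81, -1088, 0], [0, 625, 0], [1215, 2430, 1296]].
The requested entry is 2430.

2430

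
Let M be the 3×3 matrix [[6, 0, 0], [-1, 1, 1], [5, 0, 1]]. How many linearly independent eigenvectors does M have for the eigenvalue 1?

1

M − 1I = [[5, 0, 0], [-1, 0, 1], [5, 0, 0]].
This matrix has rank 2, so its null space has dimension 3 − 2 = 1.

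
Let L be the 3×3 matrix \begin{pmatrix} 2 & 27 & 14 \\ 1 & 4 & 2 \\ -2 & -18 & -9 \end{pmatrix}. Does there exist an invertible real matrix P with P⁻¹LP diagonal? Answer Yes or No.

Characteristic polynomial: p(r) = r^3 + 3r^2 - 9r + 5 = (r - 1)^2(r + 5).
r = 1 has algebraic multiplicity 2; rank(L − 1I) = 2, so geometric multiplicity = 1.
Geometric multiplicity < algebraic multiplicity, so L is not diagonalizable.

No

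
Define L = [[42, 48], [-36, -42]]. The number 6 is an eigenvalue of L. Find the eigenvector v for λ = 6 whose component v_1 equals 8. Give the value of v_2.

L − 6I = [[36, 48], [-36, -48]].
Solving (L − 6I)v = 0 gives the eigenspace spanned by (8, -6).
With v_1 = 8, v = (8, -6), so v_2 = -6.

-6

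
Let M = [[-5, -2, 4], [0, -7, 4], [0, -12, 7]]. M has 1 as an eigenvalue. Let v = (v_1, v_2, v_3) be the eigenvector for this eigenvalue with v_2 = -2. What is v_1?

-2

M − 1I = [[-6, -2, 4], [0, -8, 4], [0, -12, 6]].
Solving (M − 1I)v = 0 gives the eigenspace spanned by (-2, -2, -4).
With v_2 = -2, v = (-2, -2, -4), so v_1 = -2.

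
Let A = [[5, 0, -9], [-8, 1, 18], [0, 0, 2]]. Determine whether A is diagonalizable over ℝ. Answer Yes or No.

Yes

Characteristic polynomial: p(s) = s^3 - 8s^2 + 17s - 10 = (s - 5)(s - 2)(s - 1).
All 3 eigenvalues are distinct, so A is diagonalizable.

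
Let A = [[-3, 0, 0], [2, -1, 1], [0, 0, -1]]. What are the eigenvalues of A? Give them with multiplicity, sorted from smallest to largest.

Characteristic polynomial: p(μ) = μ^3 + 5μ^2 + 7μ + 3 = (μ + 1)^2(μ + 3).
Roots (with multiplicity): -3, -1, -1.

-3, -1, -1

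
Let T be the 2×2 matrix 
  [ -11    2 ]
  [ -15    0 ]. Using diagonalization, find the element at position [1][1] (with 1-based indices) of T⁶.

Characteristic polynomial: λ^2 + 11λ + 30 = (λ + 5)(λ + 6), so the eigenvalues are -6, -5.
λ=-5: eigenvector (1, 3).
λ=-6: eigenvector (-2, -5).
P = [[1, -2], [3, -5]], D = diag(-5, -6), P⁻¹ = [[-5, 2], [-3, 1]].
T⁶ = P·diag(15625, 46656)·P⁻¹ = [[201811, -62062], [465465, -139530]].
The requested entry is 201811.

201811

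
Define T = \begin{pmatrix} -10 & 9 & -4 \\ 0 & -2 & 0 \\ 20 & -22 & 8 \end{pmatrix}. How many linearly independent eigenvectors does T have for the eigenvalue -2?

1

T + 2I = [[-8, 9, -4], [0, 0, 0], [20, -22, 10]].
This matrix has rank 2, so its null space has dimension 3 − 2 = 1.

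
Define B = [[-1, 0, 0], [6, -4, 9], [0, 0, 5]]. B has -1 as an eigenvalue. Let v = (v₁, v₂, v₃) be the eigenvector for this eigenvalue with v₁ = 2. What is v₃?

0

B + 1I = [[0, 0, 0], [6, -3, 9], [0, 0, 6]].
Solving (B + 1I)v = 0 gives the eigenspace spanned by (2, 4, 0).
With v₁ = 2, v = (2, 4, 0), so v₃ = 0.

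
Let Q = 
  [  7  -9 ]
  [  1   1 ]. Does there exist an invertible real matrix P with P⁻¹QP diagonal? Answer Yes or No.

No

Characteristic polynomial: p(μ) = μ^2 - 8μ + 16 = (μ - 4)^2.
μ = 4 has algebraic multiplicity 2; rank(Q − 4I) = 1, so geometric multiplicity = 1.
Geometric multiplicity < algebraic multiplicity, so Q is not diagonalizable.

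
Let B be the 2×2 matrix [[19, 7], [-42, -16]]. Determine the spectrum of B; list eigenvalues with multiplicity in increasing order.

Characteristic polynomial: p(r) = r^2 - 3r - 10 = (r - 5)(r + 2).
Roots (with multiplicity): -2, 5.

-2, 5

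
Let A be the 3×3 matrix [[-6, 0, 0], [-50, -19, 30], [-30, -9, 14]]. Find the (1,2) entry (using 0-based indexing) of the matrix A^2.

Characteristic polynomial: r^3 + 11r^2 + 34r + 24 = (r + 1)(r + 4)(r + 6), so the eigenvalues are -6, -4, -1.
r=-6: eigenvector (1, 10, 6).
r=-1: eigenvector (0, 5, 3).
r=-4: eigenvector (0, -2, -1).
P = [[1, 0, 0], [10, 5, -2], [6, 3, -1]], D = diag(-6, -1, -4), P⁻¹ = [[1, 0, 0], [-2, -1, 2], [0, -3, 5]].
A² = P·diag(36, 1, 16)·P⁻¹ = [[36, 0, 0], [350, 91, -150], [210, 45, -74]].
The requested entry is -150.

-150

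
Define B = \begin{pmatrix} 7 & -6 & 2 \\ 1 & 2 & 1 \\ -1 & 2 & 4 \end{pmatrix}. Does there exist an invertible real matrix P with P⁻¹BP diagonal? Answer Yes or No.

Characteristic polynomial: p(t) = t^3 - 13t^2 + 56t - 80 = (t - 5)(t - 4)^2.
t = 4 has algebraic multiplicity 2; rank(B − 4I) = 2, so geometric multiplicity = 1.
Geometric multiplicity < algebraic multiplicity, so B is not diagonalizable.

No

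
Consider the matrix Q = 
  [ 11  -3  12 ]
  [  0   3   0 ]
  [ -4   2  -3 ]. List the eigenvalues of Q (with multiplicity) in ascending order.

3, 3, 5

Characteristic polynomial: p(t) = t^3 - 11t^2 + 39t - 45 = (t - 5)(t - 3)^2.
Roots (with multiplicity): 3, 3, 5.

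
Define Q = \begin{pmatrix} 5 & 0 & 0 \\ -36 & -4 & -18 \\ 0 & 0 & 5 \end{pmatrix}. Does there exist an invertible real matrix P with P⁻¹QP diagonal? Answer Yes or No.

Characteristic polynomial: p(s) = s^3 - 6s^2 - 15s + 100 = (s - 5)^2(s + 4).
s = 5 has algebraic multiplicity 2; rank(Q − 5I) = 1, so geometric multiplicity = 2.
Every eigenvalue has geometric = algebraic multiplicity, so Q is diagonalizable.

Yes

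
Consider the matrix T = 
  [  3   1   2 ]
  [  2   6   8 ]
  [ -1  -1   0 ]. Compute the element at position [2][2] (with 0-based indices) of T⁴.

-334

Characteristic polynomial: λ^3 - 9λ^2 + 26λ - 24 = (λ - 4)(λ - 3)(λ - 2), so the eigenvalues are 2, 3, 4.
λ=2: eigenvector (0, -2, 1).
λ=3: eigenvector (-1, -2, 1).
λ=4: eigenvector (1, 3, -1).
P = [[0, -1, 1], [-2, -2, 3], [1, 1, -1]], D = diag(2, 3, 4), P⁻¹ = [[1, 0, 1], [-1, 1, 2], [0, 1, 2]].
T⁴ = P·diag(16, 81, 256)·P⁻¹ = [[81, 175, 350], [130, 606, 1180], [-65, -175, -334]].
The requested entry is -334.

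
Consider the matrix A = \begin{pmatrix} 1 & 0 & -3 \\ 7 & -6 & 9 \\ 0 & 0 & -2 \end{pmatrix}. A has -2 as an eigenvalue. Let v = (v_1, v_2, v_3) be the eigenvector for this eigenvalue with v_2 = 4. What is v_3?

1

A + 2I = [[3, 0, -3], [7, -4, 9], [0, 0, 0]].
Solving (A + 2I)v = 0 gives the eigenspace spanned by (1, 4, 1).
With v_2 = 4, v = (1, 4, 1), so v_3 = 1.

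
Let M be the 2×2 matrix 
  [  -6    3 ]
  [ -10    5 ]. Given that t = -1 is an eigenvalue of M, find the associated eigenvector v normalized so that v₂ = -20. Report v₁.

-12

M + 1I = [[-5, 3], [-10, 6]].
Solving (M + 1I)v = 0 gives the eigenspace spanned by (-12, -20).
With v₂ = -20, v = (-12, -20), so v₁ = -12.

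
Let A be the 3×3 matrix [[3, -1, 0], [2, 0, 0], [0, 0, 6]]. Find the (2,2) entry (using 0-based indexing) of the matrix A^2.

36

Characteristic polynomial: r^3 - 9r^2 + 20r - 12 = (r - 6)(r - 2)(r - 1), so the eigenvalues are 1, 2, 6.
r=1: eigenvector (-1, -2, 0).
r=6: eigenvector (0, 0, 1).
r=2: eigenvector (1, 1, 0).
P = [[-1, 0, 1], [-2, 0, 1], [0, 1, 0]], D = diag(1, 6, 2), P⁻¹ = [[1, -1, 0], [0, 0, 1], [2, -1, 0]].
A² = P·diag(1, 36, 4)·P⁻¹ = [[7, -3, 0], [6, -2, 0], [0, 0, 36]].
The requested entry is 36.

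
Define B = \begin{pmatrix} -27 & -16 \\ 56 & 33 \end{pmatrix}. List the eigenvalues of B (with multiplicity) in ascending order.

1, 5

Characteristic polynomial: p(r) = r^2 - 6r + 5 = (r - 5)(r - 1).
Roots (with multiplicity): 1, 5.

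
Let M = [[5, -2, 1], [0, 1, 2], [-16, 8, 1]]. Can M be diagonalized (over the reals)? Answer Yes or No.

Characteristic polynomial: p(r) = r^3 - 7r^2 + 11r - 5 = (r - 5)(r - 1)^2.
r = 1 has algebraic multiplicity 2; rank(M − 1I) = 2, so geometric multiplicity = 1.
Geometric multiplicity < algebraic multiplicity, so M is not diagonalizable.

No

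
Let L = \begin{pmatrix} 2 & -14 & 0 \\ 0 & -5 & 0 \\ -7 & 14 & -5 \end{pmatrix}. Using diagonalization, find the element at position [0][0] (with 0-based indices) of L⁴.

Characteristic polynomial: r^3 + 8r^2 + 5r - 50 = (r - 2)(r + 5)^2, so the eigenvalues are -5, -5, 2.
r=2: eigenvector (1, 0, -1).
r=-5: eigenvector (0, 0, 1).
r=-5: eigenvector (2, 1, -2).
P = [[1, 0, 2], [0, 0, 1], [-1, 1, -2]], D = diag(2, -5, -5), P⁻¹ = [[1, -2, 0], [1, 0, 1], [0, 1, 0]].
L⁴ = P·diag(16, 625, 625)·P⁻¹ = [[16, 1218, 0], [0, 625, 0], [609, -1218, 625]].
The requested entry is 16.

16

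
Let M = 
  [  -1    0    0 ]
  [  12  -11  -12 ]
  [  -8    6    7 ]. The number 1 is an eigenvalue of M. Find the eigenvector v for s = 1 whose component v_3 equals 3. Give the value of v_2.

M − 1I = [[-2, 0, 0], [12, -12, -12], [-8, 6, 6]].
Solving (M − 1I)v = 0 gives the eigenspace spanned by (0, -3, 3).
With v_3 = 3, v = (0, -3, 3), so v_2 = -3.

-3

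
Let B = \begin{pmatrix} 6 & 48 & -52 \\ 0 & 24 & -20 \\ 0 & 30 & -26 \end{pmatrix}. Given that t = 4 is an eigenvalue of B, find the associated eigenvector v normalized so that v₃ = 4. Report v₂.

B − 4I = [[2, 48, -52], [0, 20, -20], [0, 30, -30]].
Solving (B − 4I)v = 0 gives the eigenspace spanned by (8, 4, 4).
With v₃ = 4, v = (8, 4, 4), so v₂ = 4.

4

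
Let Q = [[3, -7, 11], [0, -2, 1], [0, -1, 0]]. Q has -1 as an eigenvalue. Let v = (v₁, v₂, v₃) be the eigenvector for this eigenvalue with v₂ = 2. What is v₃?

Q + 1I = [[4, -7, 11], [0, -1, 1], [0, -1, 1]].
Solving (Q + 1I)v = 0 gives the eigenspace spanned by (-2, 2, 2).
With v₂ = 2, v = (-2, 2, 2), so v₃ = 2.

2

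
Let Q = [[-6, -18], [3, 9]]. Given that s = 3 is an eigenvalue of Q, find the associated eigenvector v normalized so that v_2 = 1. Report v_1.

-2

Q − 3I = [[-9, -18], [3, 6]].
Solving (Q − 3I)v = 0 gives the eigenspace spanned by (-2, 1).
With v_2 = 1, v = (-2, 1), so v_1 = -2.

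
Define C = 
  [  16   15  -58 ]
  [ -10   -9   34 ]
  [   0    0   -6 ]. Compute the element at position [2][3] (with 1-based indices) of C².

70

Characteristic polynomial: λ^3 - λ^2 - 36λ + 36 = (λ - 6)(λ - 1)(λ + 6), so the eigenvalues are -6, 1, 6.
λ=6: eigenvector (3, -2, 0).
λ=-6: eigenvector (4, -2, 1).
λ=1: eigenvector (-1, 1, 0).
P = [[3, 4, -1], [-2, -2, 1], [0, 1, 0]], D = diag(6, -6, 1), P⁻¹ = [[1, 1, -2], [0, 0, 1], [2, 3, -2]].
C² = P·diag(36, 36, 1)·P⁻¹ = [[106, 105, -70], [-70, -69, 70], [0, 0, 36]].
The requested entry is 70.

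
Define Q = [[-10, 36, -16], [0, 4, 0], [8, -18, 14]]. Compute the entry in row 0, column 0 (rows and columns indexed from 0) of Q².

-28

Characteristic polynomial: μ^3 - 8μ^2 + 4μ + 48 = (μ - 6)(μ - 4)(μ + 2), so the eigenvalues are -2, 4, 6.
μ=-2: eigenvector (-2, 0, 1).
μ=4: eigenvector (6, 1, -3).
μ=6: eigenvector (-1, 0, 1).
P = [[-2, 6, -1], [0, 1, 0], [1, -3, 1]], D = diag(-2, 4, 6), P⁻¹ = [[-1, 3, -1], [0, 1, 0], [1, 0, 2]].
Q² = P·diag(4, 16, 36)·P⁻¹ = [[-28, 72, -64], [0, 16, 0], [32, -36, 68]].
The requested entry is -28.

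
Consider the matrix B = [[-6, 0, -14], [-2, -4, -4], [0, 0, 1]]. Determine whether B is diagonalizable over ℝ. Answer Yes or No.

Characteristic polynomial: p(μ) = μ^3 + 9μ^2 + 14μ - 24 = (μ - 1)(μ + 4)(μ + 6).
All 3 eigenvalues are distinct, so B is diagonalizable.

Yes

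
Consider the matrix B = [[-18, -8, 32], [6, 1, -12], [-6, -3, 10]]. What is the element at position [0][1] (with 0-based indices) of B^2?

Characteristic polynomial: s^3 + 7s^2 + 16s + 12 = (s + 2)^2(s + 3), so the eigenvalues are -3, -2, -2.
s=-3: eigenvector (8, -3, 3).
s=-2: eigenvector (5, -2, 2).
s=-2: eigenvector (2, 0, 1).
P = [[8, 5, 2], [-3, -2, 0], [3, 2, 1]], D = diag(-3, -2, -2), P⁻¹ = [[2, 1, -4], [-3, -2, 6], [0, 1, 1]].
B² = P·diag(9, 4, 4)·P⁻¹ = [[84, 40, -160], [-30, -11, 60], [30, 15, -56]].
The requested entry is 40.

40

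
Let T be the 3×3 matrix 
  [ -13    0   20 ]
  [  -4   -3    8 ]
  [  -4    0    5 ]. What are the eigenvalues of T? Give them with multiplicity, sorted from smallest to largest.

-5, -3, -3

Characteristic polynomial: p(λ) = λ^3 + 11λ^2 + 39λ + 45 = (λ + 3)^2(λ + 5).
Roots (with multiplicity): -5, -3, -3.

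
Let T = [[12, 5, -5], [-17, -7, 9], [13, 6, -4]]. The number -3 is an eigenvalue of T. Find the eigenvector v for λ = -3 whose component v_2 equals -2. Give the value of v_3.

1

T + 3I = [[15, 5, -5], [-17, -4, 9], [13, 6, -1]].
Solving (T + 3I)v = 0 gives the eigenspace spanned by (1, -2, 1).
With v_2 = -2, v = (1, -2, 1), so v_3 = 1.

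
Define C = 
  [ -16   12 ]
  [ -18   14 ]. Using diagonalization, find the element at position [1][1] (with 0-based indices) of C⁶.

-8000

Characteristic polynomial: r^2 + 2r - 8 = (r - 2)(r + 4), so the eigenvalues are -4, 2.
r=2: eigenvector (2, 3).
r=-4: eigenvector (1, 1).
P = [[2, 1], [3, 1]], D = diag(2, -4), P⁻¹ = [[-1, 1], [3, -2]].
C⁶ = P·diag(64, 4096)·P⁻¹ = [[12160, -8064], [12096, -8000]].
The requested entry is -8000.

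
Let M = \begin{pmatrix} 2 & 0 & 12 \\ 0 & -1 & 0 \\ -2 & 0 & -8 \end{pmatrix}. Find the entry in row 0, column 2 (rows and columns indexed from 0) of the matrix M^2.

Characteristic polynomial: t^3 + 7t^2 + 14t + 8 = (t + 1)(t + 2)(t + 4), so the eigenvalues are -4, -2, -1.
t=-2: eigenvector (3, 0, -1).
t=-1: eigenvector (0, 1, 0).
t=-4: eigenvector (-2, 0, 1).
P = [[3, 0, -2], [0, 1, 0], [-1, 0, 1]], D = diag(-2, -1, -4), P⁻¹ = [[1, 0, 2], [0, 1, 0], [1, 0, 3]].
M² = P·diag(4, 1, 16)·P⁻¹ = [[-20, 0, -72], [0, 1, 0], [12, 0, 40]].
The requested entry is -72.

-72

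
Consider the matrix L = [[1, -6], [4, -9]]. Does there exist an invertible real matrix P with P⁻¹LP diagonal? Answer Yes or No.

Yes

Characteristic polynomial: p(r) = r^2 + 8r + 15 = (r + 3)(r + 5).
All 2 eigenvalues are distinct, so L is diagonalizable.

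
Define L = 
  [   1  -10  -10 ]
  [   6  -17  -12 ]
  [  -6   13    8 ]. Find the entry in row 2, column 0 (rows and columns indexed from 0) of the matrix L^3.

-126

Characteristic polynomial: λ^3 + 8λ^2 + 11λ - 20 = (λ - 1)(λ + 4)(λ + 5), so the eigenvalues are -5, -4, 1.
λ=1: eigenvector (1, 1, -1).
λ=-4: eigenvector (2, 0, 1).
λ=-5: eigenvector (0, 1, -1).
P = [[1, 2, 0], [1, 0, 1], [-1, 1, -1]], D = diag(1, -4, -5), P⁻¹ = [[1, -2, -2], [0, 1, 1], [-1, 3, 2]].
L³ = P·diag(1, -64, -125)·P⁻¹ = [[1, -130, -130], [126, -377, -252], [-126, 313, 188]].
The requested entry is -126.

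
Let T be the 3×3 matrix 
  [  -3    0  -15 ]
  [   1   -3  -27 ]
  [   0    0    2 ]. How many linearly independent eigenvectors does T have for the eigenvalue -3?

1

T + 3I = [[0, 0, -15], [1, 0, -27], [0, 0, 5]].
This matrix has rank 2, so its null space has dimension 3 − 2 = 1.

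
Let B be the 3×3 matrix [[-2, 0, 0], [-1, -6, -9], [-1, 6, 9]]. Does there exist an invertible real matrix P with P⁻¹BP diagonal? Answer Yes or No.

Characteristic polynomial: p(r) = r^3 - r^2 - 6r = r(r - 3)(r + 2).
All 3 eigenvalues are distinct, so B is diagonalizable.

Yes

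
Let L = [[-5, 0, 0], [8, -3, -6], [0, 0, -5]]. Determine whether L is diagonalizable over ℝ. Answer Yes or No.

Yes

Characteristic polynomial: p(s) = s^3 + 13s^2 + 55s + 75 = (s + 3)(s + 5)^2.
s = -5 has algebraic multiplicity 2; rank(L + 5I) = 1, so geometric multiplicity = 2.
Every eigenvalue has geometric = algebraic multiplicity, so L is diagonalizable.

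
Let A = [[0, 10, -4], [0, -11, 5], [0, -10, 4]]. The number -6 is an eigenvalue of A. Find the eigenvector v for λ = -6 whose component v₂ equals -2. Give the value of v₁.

2

A + 6I = [[6, 10, -4], [0, -5, 5], [0, -10, 10]].
Solving (A + 6I)v = 0 gives the eigenspace spanned by (2, -2, -2).
With v₂ = -2, v = (2, -2, -2), so v₁ = 2.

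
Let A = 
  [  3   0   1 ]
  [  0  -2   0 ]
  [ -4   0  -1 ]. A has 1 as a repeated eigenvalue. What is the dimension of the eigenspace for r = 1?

1

A − 1I = [[2, 0, 1], [0, -3, 0], [-4, 0, -2]].
This matrix has rank 2, so its null space has dimension 3 − 2 = 1.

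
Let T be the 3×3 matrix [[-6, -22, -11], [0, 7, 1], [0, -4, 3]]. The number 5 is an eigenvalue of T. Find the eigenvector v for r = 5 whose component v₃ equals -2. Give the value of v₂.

T − 5I = [[-11, -22, -11], [0, 2, 1], [0, -4, -2]].
Solving (T − 5I)v = 0 gives the eigenspace spanned by (0, 1, -2).
With v₃ = -2, v = (0, 1, -2), so v₂ = 1.

1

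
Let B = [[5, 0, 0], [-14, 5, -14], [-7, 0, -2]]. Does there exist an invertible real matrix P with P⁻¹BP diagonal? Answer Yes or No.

Yes

Characteristic polynomial: p(r) = r^3 - 8r^2 + 5r + 50 = (r - 5)^2(r + 2).
r = 5 has algebraic multiplicity 2; rank(B − 5I) = 1, so geometric multiplicity = 2.
Every eigenvalue has geometric = algebraic multiplicity, so B is diagonalizable.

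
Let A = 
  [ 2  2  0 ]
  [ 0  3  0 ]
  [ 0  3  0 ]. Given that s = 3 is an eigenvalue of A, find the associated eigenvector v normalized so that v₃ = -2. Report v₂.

A − 3I = [[-1, 2, 0], [0, 0, 0], [0, 3, -3]].
Solving (A − 3I)v = 0 gives the eigenspace spanned by (-4, -2, -2).
With v₃ = -2, v = (-4, -2, -2), so v₂ = -2.

-2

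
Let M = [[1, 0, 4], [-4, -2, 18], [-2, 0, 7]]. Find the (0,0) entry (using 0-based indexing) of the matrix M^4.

Characteristic polynomial: t^3 - 6t^2 - t + 30 = (t - 5)(t - 3)(t + 2), so the eigenvalues are -2, 3, 5.
t=3: eigenvector (2, 2, 1).
t=-2: eigenvector (0, 1, 0).
t=5: eigenvector (1, 2, 1).
P = [[2, 0, 1], [2, 1, 2], [1, 0, 1]], D = diag(3, -2, 5), P⁻¹ = [[1, 0, -1], [0, 1, -2], [-1, 0, 2]].
M⁴ = P·diag(81, 16, 625)·P⁻¹ = [[-463, 0, 1088], [-1088, 16, 2306], [-544, 0, 1169]].
The requested entry is -463.

-463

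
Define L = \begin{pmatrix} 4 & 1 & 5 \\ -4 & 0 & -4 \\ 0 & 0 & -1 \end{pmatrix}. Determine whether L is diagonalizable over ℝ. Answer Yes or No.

Characteristic polynomial: p(λ) = λ^3 - 3λ^2 + 4 = (λ - 2)^2(λ + 1).
λ = 2 has algebraic multiplicity 2; rank(L − 2I) = 2, so geometric multiplicity = 1.
Geometric multiplicity < algebraic multiplicity, so L is not diagonalizable.

No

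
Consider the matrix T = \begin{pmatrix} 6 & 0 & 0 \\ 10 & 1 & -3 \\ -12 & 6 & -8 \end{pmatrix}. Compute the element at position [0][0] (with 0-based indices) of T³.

216

Characteristic polynomial: λ^3 + λ^2 - 32λ - 60 = (λ - 6)(λ + 2)(λ + 5), so the eigenvalues are -5, -2, 6.
λ=-2: eigenvector (0, 1, 1).
λ=6: eigenvector (1, 2, 0).
λ=-5: eigenvector (0, 1, 2).
P = [[0, 1, 0], [1, 2, 1], [1, 0, 2]], D = diag(-2, 6, -5), P⁻¹ = [[-4, 2, -1], [1, 0, 0], [2, -1, 1]].
T³ = P·diag(-8, 216, -125)·P⁻¹ = [[216, 0, 0], [214, 109, -117], [-468, 234, -242]].
The requested entry is 216.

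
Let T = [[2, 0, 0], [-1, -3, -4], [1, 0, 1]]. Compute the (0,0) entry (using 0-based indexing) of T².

4

Characteristic polynomial: λ^3 - 7λ + 6 = (λ - 2)(λ - 1)(λ + 3), so the eigenvalues are -3, 1, 2.
λ=1: eigenvector (0, -1, 1).
λ=-3: eigenvector (0, 1, 0).
λ=2: eigenvector (1, -1, 1).
P = [[0, 0, 1], [-1, 1, -1], [1, 0, 1]], D = diag(1, -3, 2), P⁻¹ = [[-1, 0, 1], [0, 1, 1], [1, 0, 0]].
T² = P·diag(1, 9, 4)·P⁻¹ = [[4, 0, 0], [-3, 9, 8], [3, 0, 1]].
The requested entry is 4.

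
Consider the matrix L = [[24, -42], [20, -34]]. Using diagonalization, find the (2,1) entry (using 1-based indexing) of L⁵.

Characteristic polynomial: λ^2 + 10λ + 24 = (λ + 4)(λ + 6), so the eigenvalues are -6, -4.
λ=-4: eigenvector (-3, -2).
λ=-6: eigenvector (7, 5).
P = [[-3, 7], [-2, 5]], D = diag(-4, -6), P⁻¹ = [[-5, 7], [-2, 3]].
L⁵ = P·diag(-1024, -7776)·P⁻¹ = [[93504, -141792], [67520, -102304]].
The requested entry is 67520.

67520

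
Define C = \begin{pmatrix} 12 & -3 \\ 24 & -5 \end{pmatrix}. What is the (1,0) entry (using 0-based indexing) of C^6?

80808

Characteristic polynomial: r^2 - 7r + 12 = (r - 4)(r - 3), so the eigenvalues are 3, 4.
r=3: eigenvector (1, 3).
r=4: eigenvector (-3, -8).
P = [[1, -3], [3, -8]], D = diag(3, 4), P⁻¹ = [[-8, 3], [-3, 1]].
C⁶ = P·diag(729, 4096)·P⁻¹ = [[31032, -10101], [80808, -26207]].
The requested entry is 80808.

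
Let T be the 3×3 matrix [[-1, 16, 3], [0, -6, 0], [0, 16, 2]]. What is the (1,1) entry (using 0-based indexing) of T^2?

Characteristic polynomial: s^3 + 5s^2 - 8s - 12 = (s - 2)(s + 1)(s + 6), so the eigenvalues are -6, -1, 2.
s=-1: eigenvector (1, 0, 0).
s=-6: eigenvector (-2, 1, -2).
s=2: eigenvector (1, 0, 1).
P = [[1, -2, 1], [0, 1, 0], [0, -2, 1]], D = diag(-1, -6, 2), P⁻¹ = [[1, 0, -1], [0, 1, 0], [0, 2, 1]].
T² = P·diag(1, 36, 4)·P⁻¹ = [[1, -64, 3], [0, 36, 0], [0, -64, 4]].
The requested entry is 36.

36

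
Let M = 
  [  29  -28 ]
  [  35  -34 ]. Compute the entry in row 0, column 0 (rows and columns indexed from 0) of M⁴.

Characteristic polynomial: λ^2 + 5λ - 6 = (λ - 1)(λ + 6), so the eigenvalues are -6, 1.
λ=-6: eigenvector (4, 5).
λ=1: eigenvector (1, 1).
P = [[4, 1], [5, 1]], D = diag(-6, 1), P⁻¹ = [[-1, 1], [5, -4]].
M⁴ = P·diag(1296, 1)·P⁻¹ = [[-5179, 5180], [-6475, 6476]].
The requested entry is -5179.

-5179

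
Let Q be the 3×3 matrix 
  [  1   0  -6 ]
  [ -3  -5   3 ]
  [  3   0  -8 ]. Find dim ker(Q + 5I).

2

Q + 5I = [[6, 0, -6], [-3, 0, 3], [3, 0, -3]].
This matrix has rank 1, so its null space has dimension 3 − 1 = 2.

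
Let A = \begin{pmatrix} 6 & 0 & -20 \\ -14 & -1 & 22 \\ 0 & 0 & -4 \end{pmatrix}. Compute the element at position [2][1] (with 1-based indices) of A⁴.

-2590

Characteristic polynomial: μ^3 - μ^2 - 26μ - 24 = (μ - 6)(μ + 1)(μ + 4), so the eigenvalues are -4, -1, 6.
μ=6: eigenvector (1, -2, 0).
μ=-4: eigenvector (2, 2, 1).
μ=-1: eigenvector (0, 1, 0).
P = [[1, 2, 0], [-2, 2, 1], [0, 1, 0]], D = diag(6, -4, -1), P⁻¹ = [[1, 0, -2], [0, 0, 1], [2, 1, -6]].
A⁴ = P·diag(1296, 256, 1)·P⁻¹ = [[1296, 0, -2080], [-2590, 1, 5690], [0, 0, 256]].
The requested entry is -2590.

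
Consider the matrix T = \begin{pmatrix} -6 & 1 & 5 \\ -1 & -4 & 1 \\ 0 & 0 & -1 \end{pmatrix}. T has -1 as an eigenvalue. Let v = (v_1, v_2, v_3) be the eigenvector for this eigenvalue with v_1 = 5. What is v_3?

T + 1I = [[-5, 1, 5], [-1, -3, 1], [0, 0, 0]].
Solving (T + 1I)v = 0 gives the eigenspace spanned by (5, 0, 5).
With v_1 = 5, v = (5, 0, 5), so v_3 = 5.

5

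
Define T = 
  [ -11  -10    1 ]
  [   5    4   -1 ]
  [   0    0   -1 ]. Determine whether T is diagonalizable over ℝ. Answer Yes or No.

No

Characteristic polynomial: p(λ) = λ^3 + 8λ^2 + 13λ + 6 = (λ + 1)^2(λ + 6).
λ = -1 has algebraic multiplicity 2; rank(T + 1I) = 2, so geometric multiplicity = 1.
Geometric multiplicity < algebraic multiplicity, so T is not diagonalizable.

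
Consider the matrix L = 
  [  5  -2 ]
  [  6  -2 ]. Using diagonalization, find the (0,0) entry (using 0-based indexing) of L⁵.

Characteristic polynomial: μ^2 - 3μ + 2 = (μ - 2)(μ - 1), so the eigenvalues are 1, 2.
μ=2: eigenvector (-2, -3).
μ=1: eigenvector (1, 2).
P = [[-2, 1], [-3, 2]], D = diag(2, 1), P⁻¹ = [[-2, 1], [-3, 2]].
L⁵ = P·diag(32, 1)·P⁻¹ = [[125, -62], [186, -92]].
The requested entry is 125.

125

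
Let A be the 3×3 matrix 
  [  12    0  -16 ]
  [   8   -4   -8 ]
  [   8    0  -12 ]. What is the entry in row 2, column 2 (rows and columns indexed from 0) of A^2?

Characteristic polynomial: λ^3 + 4λ^2 - 16λ - 64 = (λ - 4)(λ + 4)^2, so the eigenvalues are -4, -4, 4.
λ=-4: eigenvector (-1, -2, -1).
λ=-4: eigenvector (0, 1, 0).
λ=4: eigenvector (2, 1, 1).
P = [[-1, 0, 2], [-2, 1, 1], [-1, 0, 1]], D = diag(-4, -4, 4), P⁻¹ = [[1, 0, -2], [1, 1, -3], [1, 0, -1]].
A² = P·diag(16, 16, 16)·P⁻¹ = [[16, 0, 0], [0, 16, 0], [0, 0, 16]].
The requested entry is 16.

16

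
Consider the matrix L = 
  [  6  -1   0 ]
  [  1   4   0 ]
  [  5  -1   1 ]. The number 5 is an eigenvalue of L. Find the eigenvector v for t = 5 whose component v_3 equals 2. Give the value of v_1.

2

L − 5I = [[1, -1, 0], [1, -1, 0], [5, -1, -4]].
Solving (L − 5I)v = 0 gives the eigenspace spanned by (2, 2, 2).
With v_3 = 2, v = (2, 2, 2), so v_1 = 2.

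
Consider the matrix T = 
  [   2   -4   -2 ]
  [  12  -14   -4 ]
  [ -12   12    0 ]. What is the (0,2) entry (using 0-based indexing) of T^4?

Characteristic polynomial: s^3 + 12s^2 + 44s + 48 = (s + 2)(s + 4)(s + 6), so the eigenvalues are -6, -4, -2.
s=-2: eigenvector (1, 1, 0).
s=-6: eigenvector (0, 1, -2).
s=-4: eigenvector (1, 0, 3).
P = [[1, 0, 1], [1, 1, 0], [0, -2, 3]], D = diag(-2, -6, -4), P⁻¹ = [[3, -2, -1], [-3, 3, 1], [-2, 2, 1]].
T⁴ = P·diag(16, 1296, 256)·P⁻¹ = [[-464, 480, 240], [-3840, 3856, 1280], [6240, -6240, -1824]].
The requested entry is 240.

240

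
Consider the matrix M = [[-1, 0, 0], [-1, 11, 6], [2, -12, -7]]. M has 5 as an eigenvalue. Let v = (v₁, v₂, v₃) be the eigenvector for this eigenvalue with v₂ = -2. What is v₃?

2

M − 5I = [[-6, 0, 0], [-1, 6, 6], [2, -12, -12]].
Solving (M − 5I)v = 0 gives the eigenspace spanned by (0, -2, 2).
With v₂ = -2, v = (0, -2, 2), so v₃ = 2.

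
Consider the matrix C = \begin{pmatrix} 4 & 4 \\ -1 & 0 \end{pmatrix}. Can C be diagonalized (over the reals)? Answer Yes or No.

No

Characteristic polynomial: p(r) = r^2 - 4r + 4 = (r - 2)^2.
r = 2 has algebraic multiplicity 2; rank(C − 2I) = 1, so geometric multiplicity = 1.
Geometric multiplicity < algebraic multiplicity, so C is not diagonalizable.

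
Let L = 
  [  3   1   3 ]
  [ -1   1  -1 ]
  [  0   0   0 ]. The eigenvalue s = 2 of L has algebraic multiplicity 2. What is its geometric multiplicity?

L − 2I = [[1, 1, 3], [-1, -1, -1], [0, 0, -2]].
This matrix has rank 2, so its null space has dimension 3 − 2 = 1.

1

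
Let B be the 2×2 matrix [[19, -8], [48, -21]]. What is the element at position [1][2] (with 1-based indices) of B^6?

Characteristic polynomial: λ^2 + 2λ - 15 = (λ - 3)(λ + 5), so the eigenvalues are -5, 3.
λ=3: eigenvector (1, 2).
λ=-5: eigenvector (1, 3).
P = [[1, 1], [2, 3]], D = diag(3, -5), P⁻¹ = [[3, -1], [-2, 1]].
B⁶ = P·diag(729, 15625)·P⁻¹ = [[-29063, 14896], [-89376, 45417]].
The requested entry is 14896.

14896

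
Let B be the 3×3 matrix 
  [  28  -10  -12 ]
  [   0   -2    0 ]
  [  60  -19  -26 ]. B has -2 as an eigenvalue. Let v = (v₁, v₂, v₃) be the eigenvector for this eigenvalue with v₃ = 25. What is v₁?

10

B + 2I = [[30, -10, -12], [0, 0, 0], [60, -19, -24]].
Solving (B + 2I)v = 0 gives the eigenspace spanned by (10, 0, 25).
With v₃ = 25, v = (10, 0, 25), so v₁ = 10.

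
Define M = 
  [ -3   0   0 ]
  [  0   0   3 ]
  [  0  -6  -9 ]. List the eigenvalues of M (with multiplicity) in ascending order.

Characteristic polynomial: p(r) = r^3 + 12r^2 + 45r + 54 = (r + 3)^2(r + 6).
Roots (with multiplicity): -6, -3, -3.

-6, -3, -3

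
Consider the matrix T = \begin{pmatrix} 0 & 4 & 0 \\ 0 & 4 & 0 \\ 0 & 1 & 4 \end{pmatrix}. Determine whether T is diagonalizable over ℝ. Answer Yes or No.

No

Characteristic polynomial: p(s) = s^3 - 8s^2 + 16s = s(s - 4)^2.
s = 4 has algebraic multiplicity 2; rank(T − 4I) = 2, so geometric multiplicity = 1.
Geometric multiplicity < algebraic multiplicity, so T is not diagonalizable.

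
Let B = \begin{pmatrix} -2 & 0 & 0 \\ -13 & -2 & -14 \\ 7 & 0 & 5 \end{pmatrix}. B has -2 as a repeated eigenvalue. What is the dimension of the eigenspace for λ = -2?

B + 2I = [[0, 0, 0], [-13, 0, -14], [7, 0, 7]].
This matrix has rank 2, so its null space has dimension 3 − 2 = 1.

1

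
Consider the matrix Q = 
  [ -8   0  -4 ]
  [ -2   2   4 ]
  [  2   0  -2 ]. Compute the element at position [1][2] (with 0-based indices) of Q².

Characteristic polynomial: r^3 + 8r^2 + 4r - 48 = (r - 2)(r + 4)(r + 6), so the eigenvalues are -6, -4, 2.
r=2: eigenvector (0, 1, 0).
r=-4: eigenvector (-1, -1, 1).
r=-6: eigenvector (-2, -1, 1).
P = [[0, -1, -2], [1, -1, -1], [0, 1, 1]], D = diag(2, -4, -6), P⁻¹ = [[0, 1, 1], [1, 0, 2], [-1, 0, -1]].
Q² = P·diag(4, 16, 36)·P⁻¹ = [[56, 0, 40], [20, 4, 8], [-20, 0, -4]].
The requested entry is 8.

8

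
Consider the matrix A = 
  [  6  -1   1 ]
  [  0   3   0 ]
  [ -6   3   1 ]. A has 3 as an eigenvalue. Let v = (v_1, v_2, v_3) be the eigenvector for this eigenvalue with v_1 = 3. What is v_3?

A − 3I = [[3, -1, 1], [0, 0, 0], [-6, 3, -2]].
Solving (A − 3I)v = 0 gives the eigenspace spanned by (3, 0, -9).
With v_1 = 3, v = (3, 0, -9), so v_3 = -9.

-9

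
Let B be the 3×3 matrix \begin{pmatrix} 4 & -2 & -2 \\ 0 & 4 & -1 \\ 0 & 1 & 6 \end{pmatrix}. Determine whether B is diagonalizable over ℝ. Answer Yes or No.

No

Characteristic polynomial: p(r) = r^3 - 14r^2 + 65r - 100 = (r - 5)^2(r - 4).
r = 5 has algebraic multiplicity 2; rank(B − 5I) = 2, so geometric multiplicity = 1.
Geometric multiplicity < algebraic multiplicity, so B is not diagonalizable.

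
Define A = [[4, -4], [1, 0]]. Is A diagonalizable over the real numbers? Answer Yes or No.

Characteristic polynomial: p(r) = r^2 - 4r + 4 = (r - 2)^2.
r = 2 has algebraic multiplicity 2; rank(A − 2I) = 1, so geometric multiplicity = 1.
Geometric multiplicity < algebraic multiplicity, so A is not diagonalizable.

No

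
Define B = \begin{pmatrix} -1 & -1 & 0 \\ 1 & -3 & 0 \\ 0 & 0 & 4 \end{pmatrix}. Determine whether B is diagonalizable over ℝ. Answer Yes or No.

Characteristic polynomial: p(λ) = λ^3 - 12λ - 16 = (λ - 4)(λ + 2)^2.
λ = -2 has algebraic multiplicity 2; rank(B + 2I) = 2, so geometric multiplicity = 1.
Geometric multiplicity < algebraic multiplicity, so B is not diagonalizable.

No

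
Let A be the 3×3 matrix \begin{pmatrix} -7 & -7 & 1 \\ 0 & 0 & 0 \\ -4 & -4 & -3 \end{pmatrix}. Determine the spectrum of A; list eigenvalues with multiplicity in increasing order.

-5, -5, 0

Characteristic polynomial: p(r) = r^3 + 10r^2 + 25r = r(r + 5)^2.
Roots (with multiplicity): -5, -5, 0.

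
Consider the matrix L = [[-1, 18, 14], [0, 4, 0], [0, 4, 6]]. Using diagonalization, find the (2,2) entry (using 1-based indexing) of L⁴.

Characteristic polynomial: μ^3 - 9μ^2 + 14μ + 24 = (μ - 6)(μ - 4)(μ + 1), so the eigenvalues are -1, 4, 6.
μ=-1: eigenvector (1, 0, 0).
μ=4: eigenvector (-2, 1, -2).
μ=6: eigenvector (2, 0, 1).
P = [[1, -2, 2], [0, 1, 0], [0, -2, 1]], D = diag(-1, 4, 6), P⁻¹ = [[1, -2, -2], [0, 1, 0], [0, 2, 1]].
L⁴ = P·diag(1, 256, 1296)·P⁻¹ = [[1, 4670, 2590], [0, 256, 0], [0, 2080, 1296]].
The requested entry is 256.

256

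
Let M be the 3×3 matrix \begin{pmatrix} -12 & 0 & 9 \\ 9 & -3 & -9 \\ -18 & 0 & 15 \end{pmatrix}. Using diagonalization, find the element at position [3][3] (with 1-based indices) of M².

Characteristic polynomial: μ^3 - 27μ - 54 = (μ - 6)(μ + 3)^2, so the eigenvalues are -3, -3, 6.
μ=6: eigenvector (-1, 1, -2).
μ=-3: eigenvector (-2, 1, -2).
μ=-3: eigenvector (1, 0, 1).
P = [[-1, -2, 1], [1, 1, 0], [-2, -2, 1]], D = diag(6, -3, -3), P⁻¹ = [[1, 0, -1], [-1, 1, 1], [0, 2, 1]].
M² = P·diag(36, 9, 9)·P⁻¹ = [[-18, 0, 27], [27, 9, -27], [-54, 0, 63]].
The requested entry is 63.

63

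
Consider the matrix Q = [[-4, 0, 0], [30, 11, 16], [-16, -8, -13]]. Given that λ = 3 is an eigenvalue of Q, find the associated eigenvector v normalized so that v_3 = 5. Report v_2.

-10

Q − 3I = [[-7, 0, 0], [30, 8, 16], [-16, -8, -16]].
Solving (Q − 3I)v = 0 gives the eigenspace spanned by (0, -10, 5).
With v_3 = 5, v = (0, -10, 5), so v_2 = -10.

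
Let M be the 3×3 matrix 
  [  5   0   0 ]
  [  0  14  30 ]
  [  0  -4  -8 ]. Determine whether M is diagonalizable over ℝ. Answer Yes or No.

Characteristic polynomial: p(r) = r^3 - 11r^2 + 38r - 40 = (r - 5)(r - 4)(r - 2).
All 3 eigenvalues are distinct, so M is diagonalizable.

Yes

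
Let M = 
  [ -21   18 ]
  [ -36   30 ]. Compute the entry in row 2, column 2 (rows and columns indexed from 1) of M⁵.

Characteristic polynomial: μ^2 - 9μ + 18 = (μ - 6)(μ - 3), so the eigenvalues are 3, 6.
μ=6: eigenvector (-2, -3).
μ=3: eigenvector (-3, -4).
P = [[-2, -3], [-3, -4]], D = diag(6, 3), P⁻¹ = [[4, -3], [-3, 2]].
M⁵ = P·diag(7776, 243)·P⁻¹ = [[-60021, 45198], [-90396, 68040]].
The requested entry is 68040.

68040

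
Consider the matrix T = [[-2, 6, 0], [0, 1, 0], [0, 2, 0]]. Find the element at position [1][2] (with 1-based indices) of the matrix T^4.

-30

Characteristic polynomial: s^3 + s^2 - 2s = s(s - 1)(s + 2), so the eigenvalues are -2, 0, 1.
s=-2: eigenvector (1, 0, 0).
s=0: eigenvector (0, 0, 1).
s=1: eigenvector (2, 1, 2).
P = [[1, 0, 2], [0, 0, 1], [0, 1, 2]], D = diag(-2, 0, 1), P⁻¹ = [[1, -2, 0], [0, -2, 1], [0, 1, 0]].
T⁴ = P·diag(16, 0, 1)·P⁻¹ = [[16, -30, 0], [0, 1, 0], [0, 2, 0]].
The requested entry is -30.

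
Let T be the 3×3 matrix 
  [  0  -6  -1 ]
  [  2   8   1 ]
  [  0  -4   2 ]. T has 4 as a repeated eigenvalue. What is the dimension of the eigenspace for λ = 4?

1

T − 4I = [[-4, -6, -1], [2, 4, 1], [0, -4, -2]].
This matrix has rank 2, so its null space has dimension 3 − 2 = 1.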